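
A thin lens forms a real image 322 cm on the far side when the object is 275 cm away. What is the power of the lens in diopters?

P = +0.674 D

d_i = +322 cm.
1/f = 1/d_o + 1/d_i = 1/(275) + 1/(322) = 0.006742 cm⁻¹.
f = 148.3 cm = 1.483 m, so P = 1/f = +0.674 D.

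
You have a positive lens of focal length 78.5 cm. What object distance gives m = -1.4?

m = −d_i/d_o ⇒ d_i = −m·d_o.
1/f = 1/d_o + 1/d_i = 1/d_o − 1/(m·d_o) = (1 − 1/m)/d_o, so d_o = f(1 − 1/m) = (78.50)(1 − 1/(-1.4)) = 135 cm.

135 cm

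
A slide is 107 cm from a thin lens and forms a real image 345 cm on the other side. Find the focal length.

f = 81.7 cm (converging)

Real image ⇒ d_i = +345 cm.
1/f = 1/d_o + 1/d_i = 1/(107) + 1/(345) = 0.01224, so f = 81.7 cm.
Since f is positive, the thin lens is converging.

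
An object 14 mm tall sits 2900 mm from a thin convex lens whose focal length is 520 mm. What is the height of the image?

1/d_i = 1/f − 1/d_o = 1/(520.0) − 1/(2900) = 0.001578, so d_i = 633.6 mm.
m = −d_i/d_o = -0.2185.
|h_i| = |m|·h_o = 0.2185 × 14 = 3.06 mm. The image is real, inverted and reduced, on the far side of the lens.

3.06 mm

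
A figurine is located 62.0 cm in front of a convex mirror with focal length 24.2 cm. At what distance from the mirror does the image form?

For a convex mirror, f = -24.2 cm.
Mirror equation: 1/v = 1/f − 1/u = 1/(-24.20) − 1/(62.0) = -0.04132 − 0.01613 = -0.05745, so v = -17.4 cm.
The image is virtual, upright and reduced, behind the mirror.

17.4 cm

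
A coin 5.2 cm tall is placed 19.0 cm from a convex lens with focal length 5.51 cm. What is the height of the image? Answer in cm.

1/d_i = 1/f − 1/d_o = 1/(5.510) − 1/(19.0) = 0.1289, so d_i = 7.761 cm.
m = −d_i/d_o = -0.4085.
|h_i| = |m|·h_o = 0.4085 × 5.2 = 2.12 cm. The image is real, inverted and reduced, on the far side of the lens.

2.12 cm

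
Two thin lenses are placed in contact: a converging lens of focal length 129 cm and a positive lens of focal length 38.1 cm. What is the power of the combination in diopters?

P₁ = 1/f₁ = 1/(1.29 m) = +0.7752 D; P₂ = 1/f₂ = 1/(0.381 m) = +2.625 D.
For thin lenses in contact, P = P₁ + P₂ = (+0.7752) + (+2.625) = +3.40 D.

P = +3.40 D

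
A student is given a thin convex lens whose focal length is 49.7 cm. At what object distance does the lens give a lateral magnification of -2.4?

70.4 cm

m = −d_i/d_o ⇒ d_i = −m·d_o.
1/f = 1/d_o + 1/d_i = 1/d_o − 1/(m·d_o) = (1 − 1/m)/d_o, so d_o = f(1 − 1/m) = (49.70)(1 − 1/(-2.4)) = 70.4 cm.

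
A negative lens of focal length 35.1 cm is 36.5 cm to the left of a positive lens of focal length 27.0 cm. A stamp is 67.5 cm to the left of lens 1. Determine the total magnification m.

f₁ = −35.1 cm (diverging).
Lens 1: 1/d_i1 = 1/(-35.1) − 1/(67.5) = -0.04330, so d_i1 = -23.09 cm; m₁ = −d_i1/d_o1 = +0.3421.
d_o2 = 36.5 − (-23.09) = 59.59 cm.
Lens 2: 1/d_i2 = 1/(27.0) − 1/(59.59) = 0.02026, so d_i2 = 49.37 cm; m₂ = −d_i2/d_o2 = -0.8285.
m = m₁·m₂ = (+0.3421)(-0.8285) = -0.283.

m = -0.283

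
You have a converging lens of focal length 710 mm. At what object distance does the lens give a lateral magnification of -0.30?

3080 mm

m = −d_i/d_o ⇒ d_i = −m·d_o.
1/f = 1/d_o + 1/d_i = 1/d_o − 1/(m·d_o) = (1 − 1/m)/d_o, so d_o = f(1 − 1/m) = (710.0)(1 − 1/(-0.30)) = 3080 mm.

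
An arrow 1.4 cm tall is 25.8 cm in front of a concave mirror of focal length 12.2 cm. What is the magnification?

1/d_i = 1/f − 1/d_o = 1/(12.20) − 1/(25.8) = 0.04321, so d_i = 23.14 cm.
m = −d_i/d_o = −(23.14)/(25.8) = -0.897.
The image is real, inverted and reduced, in front of the mirror.

m = -0.897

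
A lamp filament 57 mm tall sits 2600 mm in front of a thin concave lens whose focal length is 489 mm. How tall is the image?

9.02 mm

For a concave lens, f = -489 mm.
1/d_i = 1/f − 1/d_o = 1/(-489.0) − 1/(2600) = -0.002430, so d_i = -411.6 mm.
m = −d_i/d_o = +0.1583.
|h_i| = |m|·h_o = 0.1583 × 57 = 9.02 mm. The image is virtual, upright and reduced, on the same side as the object.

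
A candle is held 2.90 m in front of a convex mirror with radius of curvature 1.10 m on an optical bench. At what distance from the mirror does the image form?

f = R/2 = 1.10/2 = 0.5500 m; for a convex mirror, f = -0.5500 m.
Mirror equation: 1/q = 1/f − 1/p = 1/(-0.5500) − 1/(2.90) = -1.818 − 0.3448 = -2.163, so q = -0.462 m.
The image is virtual, upright and reduced, behind the mirror.

0.462 m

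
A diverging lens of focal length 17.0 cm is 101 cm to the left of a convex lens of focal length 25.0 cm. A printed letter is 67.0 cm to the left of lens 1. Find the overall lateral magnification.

f₁ = −17.0 cm (diverging).
Lens 1: 1/d_i1 = 1/(-17.0) − 1/(67.0) = -0.07375, so d_i1 = -13.56 cm; m₁ = −d_i1/d_o1 = +0.2024.
d_o2 = 101 − (-13.56) = 114.6 cm.
Lens 2: 1/d_i2 = 1/(25.0) − 1/(114.6) = 0.03127, so d_i2 = 31.98 cm; m₂ = −d_i2/d_o2 = -0.2790.
m = m₁·m₂ = (+0.2024)(-0.2790) = -0.0565.

m = -0.0565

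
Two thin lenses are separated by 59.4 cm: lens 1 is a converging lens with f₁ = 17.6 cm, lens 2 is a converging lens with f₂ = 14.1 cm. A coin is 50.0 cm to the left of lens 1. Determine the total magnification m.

m = +0.422

Lens 1: 1/d_i1 = 1/(17.6) − 1/(50.0) = 0.03682, so d_i1 = 27.16 cm; m₁ = −d_i1/d_o1 = -0.5432.
d_o2 = 59.4 − (27.16) = 32.24 cm.
Lens 2: 1/d_i2 = 1/(14.1) − 1/(32.24) = 0.03990, so d_i2 = 25.06 cm; m₂ = −d_i2/d_o2 = -0.7773.
m = m₁·m₂ = (-0.5432)(-0.7773) = +0.422.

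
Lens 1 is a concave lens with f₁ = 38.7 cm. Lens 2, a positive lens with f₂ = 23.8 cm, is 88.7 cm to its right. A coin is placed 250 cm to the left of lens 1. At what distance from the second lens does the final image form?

Lens 1 is diverging, so f₁ = −38.7 cm.
Lens 1: 1/d_i1 = 1/f₁ − 1/d_o1 = 1/(-38.7) − 1/(250) = -0.02984, so d_i1 = -33.51 cm.
The intermediate image is 33.51 cm to the left of lens 1 (virtual), which is 88.7 − (-33.51) = 122.2 cm to the left of lens 2, so d_o2 = +122.2 cm.
Lens 2: 1/d_i2 = 1/f₂ − 1/d_o2 = 1/(23.8) − 1/(122.2) = 0.03383, so d_i2 = 29.6 cm.
The final image is real, 29.6 cm to the right of lens 2 (overall magnification ≈ -0.032).

29.6 cm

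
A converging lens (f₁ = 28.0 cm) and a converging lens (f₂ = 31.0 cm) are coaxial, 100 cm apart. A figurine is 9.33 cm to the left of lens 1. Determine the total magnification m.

m = -0.560

Lens 1: 1/d_i1 = 1/(28.0) − 1/(9.33) = -0.07147, so d_i1 = -13.99 cm; m₁ = −d_i1/d_o1 = +1.499.
d_o2 = 100 − (-13.99) = 114.0 cm.
Lens 2: 1/d_i2 = 1/(31.0) − 1/(114.0) = 0.02349, so d_i2 = 42.58 cm; m₂ = −d_i2/d_o2 = -0.3735.
m = m₁·m₂ = (+1.499)(-0.3735) = -0.560.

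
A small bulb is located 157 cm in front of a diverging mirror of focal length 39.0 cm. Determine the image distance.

For a diverging mirror, f = -39.0 cm.
Mirror equation: 1/v = 1/f − 1/u = 1/(-39.00) − 1/(157) = -0.02564 − 0.006369 = -0.03201, so v = -31.2 cm.
The image is virtual, upright and reduced, behind the mirror.

31.2 cm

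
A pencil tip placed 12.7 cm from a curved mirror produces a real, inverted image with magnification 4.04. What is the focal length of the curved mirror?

f = 10.2 cm (concave)

m = −d_i/d_o ⇒ d_i = −m·d_o = −(-4.04)·(12.7) = 51.31 cm.
1/f = 1/d_o + 1/d_i = 1/(12.7) + 1/(51.31) = 0.09823, so f = 10.2 cm.
Since f is positive, the curved mirror is concave.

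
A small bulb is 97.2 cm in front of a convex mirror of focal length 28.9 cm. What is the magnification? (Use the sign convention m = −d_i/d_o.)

For a convex mirror, f = -28.9 cm.
1/d_i = 1/f − 1/d_o = 1/(-28.90) − 1/(97.2) = -0.04489, so d_i = -22.28 cm.
m = −d_i/d_o = −(-22.28)/(97.2) = +0.229.
The image is virtual, upright and reduced, behind the mirror.

m = +0.229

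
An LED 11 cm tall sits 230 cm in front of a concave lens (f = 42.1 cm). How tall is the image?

1.70 cm

For a concave lens, f = -42.1 cm.
1/d_i = 1/f − 1/d_o = 1/(-42.10) − 1/(230) = -0.02810, so d_i = -35.59 cm.
m = −d_i/d_o = +0.1547.
|h_i| = |m|·h_o = 0.1547 × 11 = 1.70 cm. The image is virtual, upright and reduced, on the same side as the object.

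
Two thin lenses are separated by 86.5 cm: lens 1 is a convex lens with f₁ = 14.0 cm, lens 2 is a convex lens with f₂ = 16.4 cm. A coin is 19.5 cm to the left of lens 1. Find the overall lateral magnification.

m = +2.04

Lens 1: 1/d_i1 = 1/(14.0) − 1/(19.5) = 0.02015, so d_i1 = 49.64 cm; m₁ = −d_i1/d_o1 = -2.546.
d_o2 = 86.5 − (49.64) = 36.86 cm.
Lens 2: 1/d_i2 = 1/(16.4) − 1/(36.86) = 0.03385, so d_i2 = 29.55 cm; m₂ = −d_i2/d_o2 = -0.8016.
m = m₁·m₂ = (-2.546)(-0.8016) = +2.04.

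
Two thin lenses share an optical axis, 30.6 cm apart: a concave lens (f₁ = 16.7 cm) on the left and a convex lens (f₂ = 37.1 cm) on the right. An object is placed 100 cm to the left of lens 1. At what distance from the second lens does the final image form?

213 cm

Lens 1 is diverging, so f₁ = −16.7 cm.
Lens 1: 1/d_i1 = 1/f₁ − 1/d_o1 = 1/(-16.7) − 1/(100) = -0.06988, so d_i1 = -14.31 cm.
The intermediate image is 14.31 cm to the left of lens 1 (virtual), which is 30.6 − (-14.31) = 44.91 cm to the left of lens 2, so d_o2 = +44.91 cm.
Lens 2: 1/d_i2 = 1/f₂ − 1/d_o2 = 1/(37.1) − 1/(44.91) = 0.004687, so d_i2 = 213 cm.
The final image is real, 213 cm to the right of lens 2 (overall magnification ≈ -0.68).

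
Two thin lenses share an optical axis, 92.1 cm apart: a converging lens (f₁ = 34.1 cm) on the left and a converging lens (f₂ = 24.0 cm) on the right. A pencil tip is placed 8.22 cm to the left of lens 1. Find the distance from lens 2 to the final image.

Lens 1: 1/d_i1 = 1/f₁ − 1/d_o1 = 1/(34.1) − 1/(8.22) = -0.09233, so d_i1 = -10.83 cm.
The intermediate image is 10.83 cm to the left of lens 1 (virtual), which is 92.1 − (-10.83) = 102.9 cm to the left of lens 2, so d_o2 = +102.9 cm.
Lens 2: 1/d_i2 = 1/f₂ − 1/d_o2 = 1/(24.0) − 1/(102.9) = 0.03195, so d_i2 = 31.3 cm.
The final image is real, 31.3 cm to the right of lens 2 (overall magnification ≈ -0.40).

31.3 cm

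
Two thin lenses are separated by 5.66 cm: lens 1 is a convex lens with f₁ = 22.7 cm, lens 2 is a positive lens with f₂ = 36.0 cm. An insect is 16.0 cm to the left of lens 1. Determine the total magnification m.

Lens 1: 1/d_i1 = 1/(22.7) − 1/(16.0) = -0.01845, so d_i1 = -54.21 cm; m₁ = −d_i1/d_o1 = +3.388.
d_o2 = 5.66 − (-54.21) = 59.87 cm.
Lens 2: 1/d_i2 = 1/(36.0) − 1/(59.87) = 0.01107, so d_i2 = 90.29 cm; m₂ = −d_i2/d_o2 = -1.508.
m = m₁·m₂ = (+3.388)(-1.508) = -5.11.

m = -5.11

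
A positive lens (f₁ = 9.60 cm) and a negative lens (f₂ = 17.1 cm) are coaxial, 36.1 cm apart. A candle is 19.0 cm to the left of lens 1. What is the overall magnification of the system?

m = -0.517

Lens 1: 1/d_i1 = 1/(9.60) − 1/(19.0) = 0.05154, so d_i1 = 19.40 cm; m₁ = −d_i1/d_o1 = -1.021.
d_o2 = 36.1 − (19.40) = 16.70 cm.
f₂ = −17.1 cm (diverging).
Lens 2: 1/d_i2 = 1/(-17.1) − 1/(16.70) = -0.1184, so d_i2 = -8.449 cm; m₂ = −d_i2/d_o2 = +0.5059.
m = m₁·m₂ = (-1.021)(+0.5059) = -0.517.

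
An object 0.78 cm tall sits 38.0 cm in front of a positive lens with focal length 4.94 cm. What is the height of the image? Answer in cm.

0.117 cm

1/d_i = 1/f − 1/d_o = 1/(4.940) − 1/(38.0) = 0.1761, so d_i = 5.678 cm.
m = −d_i/d_o = -0.1494.
|h_i| = |m|·h_o = 0.1494 × 0.78 = 0.117 cm. The image is real, inverted and reduced, on the far side of the lens.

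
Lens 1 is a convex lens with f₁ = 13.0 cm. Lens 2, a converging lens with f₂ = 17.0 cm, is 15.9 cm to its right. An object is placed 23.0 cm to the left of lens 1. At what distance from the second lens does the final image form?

7.68 cm

Lens 1: 1/d_i1 = 1/f₁ − 1/d_o1 = 1/(13.0) − 1/(23.0) = 0.03344, so d_i1 = 29.90 cm.
The intermediate image is 29.90 cm to the right of lens 1, which lies 14.00 cm to the right of lens 2 — a virtual object — so d_o2 = −14.00 cm.
Lens 2: 1/d_i2 = 1/f₂ − 1/d_o2 = 1/(17.0) − 1/(-14.00) = 0.1303, so d_i2 = 7.68 cm.
The final image is real, 7.68 cm to the right of lens 2 (overall magnification ≈ -0.71).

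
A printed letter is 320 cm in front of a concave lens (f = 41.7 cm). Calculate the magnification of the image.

m = +0.115

For a concave lens, f = -41.7 cm.
1/d_i = 1/f − 1/d_o = 1/(-41.70) − 1/(320) = -0.02711, so d_i = -36.89 cm.
m = −d_i/d_o = −(-36.89)/(320) = +0.115.
The image is virtual, upright and reduced, on the same side as the object.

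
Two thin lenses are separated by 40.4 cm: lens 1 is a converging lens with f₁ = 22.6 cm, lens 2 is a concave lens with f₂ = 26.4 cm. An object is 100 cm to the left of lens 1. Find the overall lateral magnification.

m = -0.205

Lens 1: 1/d_i1 = 1/(22.6) − 1/(100) = 0.03425, so d_i1 = 29.20 cm; m₁ = −d_i1/d_o1 = -0.2920.
d_o2 = 40.4 − (29.20) = 11.20 cm.
f₂ = −26.4 cm (diverging).
Lens 2: 1/d_i2 = 1/(-26.4) − 1/(11.20) = -0.1272, so d_i2 = -7.864 cm; m₂ = −d_i2/d_o2 = +0.7021.
m = m₁·m₂ = (-0.2920)(+0.7021) = -0.205.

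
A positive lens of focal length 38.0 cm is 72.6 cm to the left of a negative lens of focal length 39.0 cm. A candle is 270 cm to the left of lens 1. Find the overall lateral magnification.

Lens 1: 1/d_i1 = 1/(38.0) − 1/(270) = 0.02261, so d_i1 = 44.22 cm; m₁ = −d_i1/d_o1 = -0.1638.
d_o2 = 72.6 − (44.22) = 28.38 cm.
f₂ = −39.0 cm (diverging).
Lens 2: 1/d_i2 = 1/(-39.0) − 1/(28.38) = -0.06088, so d_i2 = -16.43 cm; m₂ = −d_i2/d_o2 = +0.5788.
m = m₁·m₂ = (-0.1638)(+0.5788) = -0.0948.

m = -0.0948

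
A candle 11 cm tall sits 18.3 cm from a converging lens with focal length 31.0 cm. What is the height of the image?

1/d_i = 1/f − 1/d_o = 1/(31.00) − 1/(18.3) = -0.02239, so d_i = -44.67 cm.
m = −d_i/d_o = +2.441.
|h_i| = |m|·h_o = 2.441 × 11 = 26.9 cm. The image is virtual, upright and enlarged, on the same side as the object.

26.9 cm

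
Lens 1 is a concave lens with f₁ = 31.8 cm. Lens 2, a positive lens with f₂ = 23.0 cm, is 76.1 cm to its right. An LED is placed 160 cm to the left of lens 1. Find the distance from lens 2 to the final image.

Lens 1 is diverging, so f₁ = −31.8 cm.
Lens 1: 1/d_i1 = 1/f₁ − 1/d_o1 = 1/(-31.8) − 1/(160) = -0.03770, so d_i1 = -26.53 cm.
The intermediate image is 26.53 cm to the left of lens 1 (virtual), which is 76.1 − (-26.53) = 102.6 cm to the left of lens 2, so d_o2 = +102.6 cm.
Lens 2: 1/d_i2 = 1/f₂ − 1/d_o2 = 1/(23.0) − 1/(102.6) = 0.03373, so d_i2 = 29.6 cm.
The final image is real, 29.6 cm to the right of lens 2 (overall magnification ≈ -0.048).

29.6 cm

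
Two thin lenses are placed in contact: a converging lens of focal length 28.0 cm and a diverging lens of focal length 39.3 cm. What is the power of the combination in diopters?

P₁ = 1/f₁ = 1/(0.280 m) = +3.571 D; P₂ = 1/f₂ = 1/(-0.393 m) = -2.545 D.
For thin lenses in contact, P = P₁ + P₂ = (+3.571) + (-2.545) = +1.03 D.

P = +1.03 D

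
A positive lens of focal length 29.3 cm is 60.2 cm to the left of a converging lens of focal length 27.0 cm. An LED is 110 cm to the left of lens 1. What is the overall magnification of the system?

Lens 1: 1/d_i1 = 1/(29.3) − 1/(110) = 0.02504, so d_i1 = 39.94 cm; m₁ = −d_i1/d_o1 = -0.3631.
d_o2 = 60.2 − (39.94) = 20.26 cm.
Lens 2: 1/d_i2 = 1/(27.0) − 1/(20.26) = -0.01232, so d_i2 = -81.16 cm; m₂ = −d_i2/d_o2 = +4.006.
m = m₁·m₂ = (-0.3631)(+4.006) = -1.45.

m = -1.45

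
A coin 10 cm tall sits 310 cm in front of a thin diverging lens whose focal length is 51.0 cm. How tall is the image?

1.41 cm

For a diverging lens, f = -51.0 cm.
1/d_i = 1/f − 1/d_o = 1/(-51.00) − 1/(310) = -0.02283, so d_i = -43.80 cm.
m = −d_i/d_o = +0.1413.
|h_i| = |m|·h_o = 0.1413 × 10 = 1.41 cm. The image is virtual, upright and reduced, on the same side as the object.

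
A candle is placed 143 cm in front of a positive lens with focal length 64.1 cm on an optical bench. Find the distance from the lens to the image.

Thin-lens equation: 1/q = 1/f − 1/p = 1/(64.10) − 1/(143) = 0.01560 − 0.006993 = 0.008608, so q = 116 cm.
The image is real, inverted and reduced, on the far side of the lens.

116 cm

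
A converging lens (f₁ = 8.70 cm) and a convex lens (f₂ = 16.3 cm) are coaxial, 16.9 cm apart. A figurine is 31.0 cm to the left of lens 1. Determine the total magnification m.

m = -0.553

Lens 1: 1/d_i1 = 1/(8.70) − 1/(31.0) = 0.08268, so d_i1 = 12.09 cm; m₁ = −d_i1/d_o1 = -0.3900.
d_o2 = 16.9 − (12.09) = 4.810 cm.
Lens 2: 1/d_i2 = 1/(16.3) − 1/(4.810) = -0.1466, so d_i2 = -6.824 cm; m₂ = −d_i2/d_o2 = +1.419.
m = m₁·m₂ = (-0.3900)(+1.419) = -0.553.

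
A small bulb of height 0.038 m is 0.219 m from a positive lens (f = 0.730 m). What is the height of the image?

0.0543 m

1/d_i = 1/f − 1/d_o = 1/(0.7300) − 1/(0.219) = -3.196, so d_i = -0.3129 m.
m = −d_i/d_o = +1.429.
|h_i| = |m|·h_o = 1.429 × 0.038 = 0.0543 m. The image is virtual, upright and enlarged, on the same side as the object.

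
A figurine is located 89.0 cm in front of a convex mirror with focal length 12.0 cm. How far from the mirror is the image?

10.6 cm

For a convex mirror, f = -12.0 cm.
Mirror equation: 1/q = 1/f − 1/p = 1/(-12.00) − 1/(89.0) = -0.08333 − 0.01124 = -0.09457, so q = -10.6 cm.
The image is virtual, upright and reduced, behind the mirror.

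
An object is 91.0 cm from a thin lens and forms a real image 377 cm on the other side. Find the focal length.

Real image ⇒ d_i = +377 cm.
1/f = 1/d_o + 1/d_i = 1/(91.0) + 1/(377) = 0.01364, so f = 73.3 cm.
Since f is positive, the thin lens is converging.

f = 73.3 cm (converging)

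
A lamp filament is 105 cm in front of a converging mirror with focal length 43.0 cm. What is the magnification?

1/d_i = 1/f − 1/d_o = 1/(43.00) − 1/(105) = 0.01373, so d_i = 72.82 cm.
m = −d_i/d_o = −(72.82)/(105) = -0.694.
The image is real, inverted and reduced, in front of the mirror.

m = -0.694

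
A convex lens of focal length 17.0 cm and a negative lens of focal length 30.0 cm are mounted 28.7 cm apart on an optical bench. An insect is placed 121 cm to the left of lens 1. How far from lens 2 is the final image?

6.88 cm

Lens 1: 1/d_i1 = 1/f₁ − 1/d_o1 = 1/(17.0) − 1/(121) = 0.05056, so d_i1 = 19.78 cm.
The intermediate image is 19.78 cm to the right of lens 1, which is 28.7 − (19.78) = 8.920 cm to the left of lens 2, so d_o2 = +8.920 cm.
Lens 2 is diverging, so f₂ = −30.0 cm.
Lens 2: 1/d_i2 = 1/f₂ − 1/d_o2 = 1/(-30.0) − 1/(8.920) = -0.1454, so d_i2 = -6.88 cm.
The final image is virtual, 6.88 cm to the left of lens 2 (overall magnification ≈ -0.13).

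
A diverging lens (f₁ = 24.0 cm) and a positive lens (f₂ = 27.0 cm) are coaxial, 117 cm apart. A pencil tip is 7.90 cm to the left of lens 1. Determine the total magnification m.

m = -0.212

f₁ = −24.0 cm (diverging).
Lens 1: 1/d_i1 = 1/(-24.0) − 1/(7.90) = -0.1682, so d_i1 = -5.944 cm; m₁ = −d_i1/d_o1 = +0.7524.
d_o2 = 117 − (-5.944) = 122.9 cm.
Lens 2: 1/d_i2 = 1/(27.0) − 1/(122.9) = 0.02890, so d_i2 = 34.60 cm; m₂ = −d_i2/d_o2 = -0.2815.
m = m₁·m₂ = (+0.7524)(-0.2815) = -0.212.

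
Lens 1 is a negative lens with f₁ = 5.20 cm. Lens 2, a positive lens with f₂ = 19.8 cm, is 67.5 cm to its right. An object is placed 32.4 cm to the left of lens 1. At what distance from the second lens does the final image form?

27.3 cm

Lens 1 is diverging, so f₁ = −5.20 cm.
Lens 1: 1/d_i1 = 1/f₁ − 1/d_o1 = 1/(-5.20) − 1/(32.4) = -0.2232, so d_i1 = -4.481 cm.
The intermediate image is 4.481 cm to the left of lens 1 (virtual), which is 67.5 − (-4.481) = 71.98 cm to the left of lens 2, so d_o2 = +71.98 cm.
Lens 2: 1/d_i2 = 1/f₂ − 1/d_o2 = 1/(19.8) − 1/(71.98) = 0.03661, so d_i2 = 27.3 cm.
The final image is real, 27.3 cm to the right of lens 2 (overall magnification ≈ -0.052).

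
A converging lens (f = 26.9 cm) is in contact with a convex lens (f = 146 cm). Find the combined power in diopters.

P = +4.40 D

P₁ = 1/f₁ = 1/(0.269 m) = +3.717 D; P₂ = 1/f₂ = 1/(1.46 m) = +0.6849 D.
For thin lenses in contact, P = P₁ + P₂ = (+3.717) + (+0.6849) = +4.40 D.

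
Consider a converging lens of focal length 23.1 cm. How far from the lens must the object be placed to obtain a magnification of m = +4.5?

m = −d_i/d_o ⇒ d_i = −m·d_o.
1/f = 1/d_o + 1/d_i = 1/d_o − 1/(m·d_o) = (1 − 1/m)/d_o, so d_o = f(1 − 1/m) = (23.10)(1 − 1/(+4.5)) = 18.0 cm.

18.0 cm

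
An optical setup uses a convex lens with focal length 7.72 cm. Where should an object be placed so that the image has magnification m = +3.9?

m = −d_i/d_o ⇒ d_i = −m·d_o.
1/f = 1/d_o + 1/d_i = 1/d_o − 1/(m·d_o) = (1 − 1/m)/d_o, so d_o = f(1 − 1/m) = (7.720)(1 − 1/(+3.9)) = 5.74 cm.

5.74 cm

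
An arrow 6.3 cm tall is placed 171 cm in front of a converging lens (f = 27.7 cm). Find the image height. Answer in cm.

1/d_i = 1/f − 1/d_o = 1/(27.70) − 1/(171) = 0.03025, so d_i = 33.05 cm.
m = −d_i/d_o = -0.1933.
|h_i| = |m|·h_o = 0.1933 × 6.3 = 1.22 cm. The image is real, inverted and reduced, on the far side of the lens.

1.22 cm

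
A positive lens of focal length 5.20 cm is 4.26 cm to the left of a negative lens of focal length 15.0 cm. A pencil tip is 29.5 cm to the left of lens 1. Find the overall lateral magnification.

Lens 1: 1/d_i1 = 1/(5.20) − 1/(29.5) = 0.1584, so d_i1 = 6.313 cm; m₁ = −d_i1/d_o1 = -0.2140.
d_o2 = 4.26 − (6.313) = -2.053 cm (virtual object).
f₂ = −15.0 cm (diverging).
Lens 2: 1/d_i2 = 1/(-15.0) − 1/(-2.053) = 0.4204, so d_i2 = 2.379 cm; m₂ = −d_i2/d_o2 = +1.159.
m = m₁·m₂ = (-0.2140)(+1.159) = -0.248.

m = -0.248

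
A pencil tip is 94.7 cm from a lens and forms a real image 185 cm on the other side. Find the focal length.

f = 62.6 cm (converging)

Real image ⇒ d_i = +185 cm.
1/f = 1/d_o + 1/d_i = 1/(94.7) + 1/(185) = 0.01597, so f = 62.6 cm.
Since f is positive, the lens is converging.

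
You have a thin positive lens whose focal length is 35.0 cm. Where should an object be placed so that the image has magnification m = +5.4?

28.5 cm

m = −d_i/d_o ⇒ d_i = −m·d_o.
1/f = 1/d_o + 1/d_i = 1/d_o − 1/(m·d_o) = (1 − 1/m)/d_o, so d_o = f(1 − 1/m) = (35.00)(1 − 1/(+5.4)) = 28.5 cm.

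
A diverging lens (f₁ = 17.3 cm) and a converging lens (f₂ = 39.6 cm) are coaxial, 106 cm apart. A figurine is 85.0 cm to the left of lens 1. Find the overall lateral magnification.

m = -0.0829

f₁ = −17.3 cm (diverging).
Lens 1: 1/d_i1 = 1/(-17.3) − 1/(85.0) = -0.06957, so d_i1 = -14.37 cm; m₁ = −d_i1/d_o1 = +0.1691.
d_o2 = 106 − (-14.37) = 120.4 cm.
Lens 2: 1/d_i2 = 1/(39.6) − 1/(120.4) = 0.01695, so d_i2 = 59.01 cm; m₂ = −d_i2/d_o2 = -0.4901.
m = m₁·m₂ = (+0.1691)(-0.4901) = -0.0829.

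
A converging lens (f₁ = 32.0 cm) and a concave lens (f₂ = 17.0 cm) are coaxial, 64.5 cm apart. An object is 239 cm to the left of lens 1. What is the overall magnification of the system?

m = -0.0590

Lens 1: 1/d_i1 = 1/(32.0) − 1/(239) = 0.02707, so d_i1 = 36.95 cm; m₁ = −d_i1/d_o1 = -0.1546.
d_o2 = 64.5 − (36.95) = 27.55 cm.
f₂ = −17.0 cm (diverging).
Lens 2: 1/d_i2 = 1/(-17.0) − 1/(27.55) = -0.09512, so d_i2 = -10.51 cm; m₂ = −d_i2/d_o2 = +0.3816.
m = m₁·m₂ = (-0.1546)(+0.3816) = -0.0590.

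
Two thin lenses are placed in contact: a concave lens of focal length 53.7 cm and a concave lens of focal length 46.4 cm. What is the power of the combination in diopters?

P₁ = 1/f₁ = 1/(-0.537 m) = -1.862 D; P₂ = 1/f₂ = 1/(-0.464 m) = -2.155 D.
For thin lenses in contact, P = P₁ + P₂ = (-1.862) + (-2.155) = -4.02 D.

P = -4.02 D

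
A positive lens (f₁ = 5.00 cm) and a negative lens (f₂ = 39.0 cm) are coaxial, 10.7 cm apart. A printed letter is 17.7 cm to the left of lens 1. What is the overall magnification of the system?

m = -0.359

Lens 1: 1/d_i1 = 1/(5.00) − 1/(17.7) = 0.1435, so d_i1 = 6.969 cm; m₁ = −d_i1/d_o1 = -0.3937.
d_o2 = 10.7 − (6.969) = 3.731 cm.
f₂ = −39.0 cm (diverging).
Lens 2: 1/d_i2 = 1/(-39.0) − 1/(3.731) = -0.2937, so d_i2 = -3.405 cm; m₂ = −d_i2/d_o2 = +0.9127.
m = m₁·m₂ = (-0.3937)(+0.9127) = -0.359.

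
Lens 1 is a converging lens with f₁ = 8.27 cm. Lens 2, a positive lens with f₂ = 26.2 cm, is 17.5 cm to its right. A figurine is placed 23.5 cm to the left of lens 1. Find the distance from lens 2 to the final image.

5.79 cm

Lens 1: 1/d_i1 = 1/f₁ − 1/d_o1 = 1/(8.27) − 1/(23.5) = 0.07837, so d_i1 = 12.76 cm.
The intermediate image is 12.76 cm to the right of lens 1, which is 17.5 − (12.76) = 4.740 cm to the left of lens 2, so d_o2 = +4.740 cm.
Lens 2: 1/d_i2 = 1/f₂ − 1/d_o2 = 1/(26.2) − 1/(4.740) = -0.1728, so d_i2 = -5.79 cm.
The final image is virtual, 5.79 cm to the left of lens 2 (overall magnification ≈ -0.66).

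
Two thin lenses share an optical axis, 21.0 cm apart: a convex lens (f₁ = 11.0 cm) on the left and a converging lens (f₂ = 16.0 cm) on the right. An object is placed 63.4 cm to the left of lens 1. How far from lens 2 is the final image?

Lens 1: 1/d_i1 = 1/f₁ − 1/d_o1 = 1/(11.0) − 1/(63.4) = 0.07514, so d_i1 = 13.31 cm.
The intermediate image is 13.31 cm to the right of lens 1, which is 21.0 − (13.31) = 7.690 cm to the left of lens 2, so d_o2 = +7.690 cm.
Lens 2: 1/d_i2 = 1/f₂ − 1/d_o2 = 1/(16.0) − 1/(7.690) = -0.06754, so d_i2 = -14.8 cm.
The final image is virtual, 14.8 cm to the left of lens 2 (overall magnification ≈ -0.40).

14.8 cm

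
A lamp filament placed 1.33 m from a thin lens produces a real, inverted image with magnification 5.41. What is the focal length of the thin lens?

f = 1.12 m (converging)

m = −d_i/d_o ⇒ d_i = −m·d_o = −(-5.41)·(1.33) = 7.195 m.
1/f = 1/d_o + 1/d_i = 1/(1.33) + 1/(7.195) = 0.8909, so f = 1.12 m.
Since f is positive, the thin lens is converging.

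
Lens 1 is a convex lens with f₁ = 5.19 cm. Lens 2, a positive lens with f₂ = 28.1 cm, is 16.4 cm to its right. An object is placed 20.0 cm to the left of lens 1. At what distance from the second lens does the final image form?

Lens 1: 1/d_i1 = 1/f₁ − 1/d_o1 = 1/(5.19) − 1/(20.0) = 0.1427, so d_i1 = 7.009 cm.
The intermediate image is 7.009 cm to the right of lens 1, which is 16.4 − (7.009) = 9.391 cm to the left of lens 2, so d_o2 = +9.391 cm.
Lens 2: 1/d_i2 = 1/f₂ − 1/d_o2 = 1/(28.1) − 1/(9.391) = -0.07090, so d_i2 = -14.1 cm.
The final image is virtual, 14.1 cm to the left of lens 2 (overall magnification ≈ -0.53).

14.1 cm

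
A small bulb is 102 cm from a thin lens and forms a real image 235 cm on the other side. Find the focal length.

Real image ⇒ d_i = +235 cm.
1/f = 1/d_o + 1/d_i = 1/(102) + 1/(235) = 0.01406, so f = 71.1 cm.
Since f is positive, the thin lens is converging.

f = 71.1 cm (converging)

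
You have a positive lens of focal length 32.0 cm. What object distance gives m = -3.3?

41.7 cm

m = −d_i/d_o ⇒ d_i = −m·d_o.
1/f = 1/d_o + 1/d_i = 1/d_o − 1/(m·d_o) = (1 − 1/m)/d_o, so d_o = f(1 − 1/m) = (32.00)(1 − 1/(-3.3)) = 41.7 cm.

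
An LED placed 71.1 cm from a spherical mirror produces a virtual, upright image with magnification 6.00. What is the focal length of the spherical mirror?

m = −d_i/d_o ⇒ d_i = −m·d_o = −(+6.00)·(71.1) = -426.6 cm.
1/f = 1/d_o + 1/d_i = 1/(71.1) + 1/(-426.6) = 0.01172, so f = 85.3 cm.
Since f is positive, the spherical mirror is concave.

f = 85.3 cm (concave)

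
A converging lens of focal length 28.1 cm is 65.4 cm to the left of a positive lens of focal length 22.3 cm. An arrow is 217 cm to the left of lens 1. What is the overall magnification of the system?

m = +0.307

Lens 1: 1/d_i1 = 1/(28.1) − 1/(217) = 0.03098, so d_i1 = 32.28 cm; m₁ = −d_i1/d_o1 = -0.1488.
d_o2 = 65.4 − (32.28) = 33.12 cm.
Lens 2: 1/d_i2 = 1/(22.3) − 1/(33.12) = 0.01465, so d_i2 = 68.26 cm; m₂ = −d_i2/d_o2 = -2.061.
m = m₁·m₂ = (-0.1488)(-2.061) = +0.307.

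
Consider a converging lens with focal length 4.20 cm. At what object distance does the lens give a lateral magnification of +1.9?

1.99 cm

m = −d_i/d_o ⇒ d_i = −m·d_o.
1/f = 1/d_o + 1/d_i = 1/d_o − 1/(m·d_o) = (1 − 1/m)/d_o, so d_o = f(1 − 1/m) = (4.200)(1 − 1/(+1.9)) = 1.99 cm.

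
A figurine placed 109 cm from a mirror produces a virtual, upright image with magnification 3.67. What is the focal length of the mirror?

m = −d_i/d_o ⇒ d_i = −m·d_o = −(+3.67)·(109) = -400.0 cm.
1/f = 1/d_o + 1/d_i = 1/(109) + 1/(-400.0) = 0.006674, so f = 150 cm.
Since f is positive, the mirror is concave.

f = 150 cm (concave)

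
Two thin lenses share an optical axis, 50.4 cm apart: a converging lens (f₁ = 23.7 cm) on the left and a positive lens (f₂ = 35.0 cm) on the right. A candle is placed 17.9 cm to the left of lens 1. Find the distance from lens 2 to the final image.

48.8 cm

Lens 1: 1/d_i1 = 1/f₁ − 1/d_o1 = 1/(23.7) − 1/(17.9) = -0.01367, so d_i1 = -73.14 cm.
The intermediate image is 73.14 cm to the left of lens 1 (virtual), which is 50.4 − (-73.14) = 123.5 cm to the left of lens 2, so d_o2 = +123.5 cm.
Lens 2: 1/d_i2 = 1/f₂ − 1/d_o2 = 1/(35.0) − 1/(123.5) = 0.02047, so d_i2 = 48.8 cm.
The final image is real, 48.8 cm to the right of lens 2 (overall magnification ≈ -1.6).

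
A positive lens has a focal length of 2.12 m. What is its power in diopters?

P = +0.472 D

P = 1/f = 1/(2.12 m) = +0.472 D.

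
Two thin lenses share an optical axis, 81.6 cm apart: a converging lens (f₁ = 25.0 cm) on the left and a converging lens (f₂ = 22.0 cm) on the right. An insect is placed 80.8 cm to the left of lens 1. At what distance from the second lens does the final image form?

42.7 cm

Lens 1: 1/d_i1 = 1/f₁ − 1/d_o1 = 1/(25.0) − 1/(80.8) = 0.02762, so d_i1 = 36.20 cm.
The intermediate image is 36.20 cm to the right of lens 1, which is 81.6 − (36.20) = 45.40 cm to the left of lens 2, so d_o2 = +45.40 cm.
Lens 2: 1/d_i2 = 1/f₂ − 1/d_o2 = 1/(22.0) − 1/(45.40) = 0.02343, so d_i2 = 42.7 cm.
The final image is real, 42.7 cm to the right of lens 2 (overall magnification ≈ 0.42).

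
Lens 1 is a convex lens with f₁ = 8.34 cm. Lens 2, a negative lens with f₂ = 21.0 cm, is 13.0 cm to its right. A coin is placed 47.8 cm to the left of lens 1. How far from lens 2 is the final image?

2.55 cm

Lens 1: 1/d_i1 = 1/f₁ − 1/d_o1 = 1/(8.34) − 1/(47.8) = 0.09898, so d_i1 = 10.10 cm.
The intermediate image is 10.10 cm to the right of lens 1, which is 13.0 − (10.10) = 2.900 cm to the left of lens 2, so d_o2 = +2.900 cm.
Lens 2 is diverging, so f₂ = −21.0 cm.
Lens 2: 1/d_i2 = 1/f₂ − 1/d_o2 = 1/(-21.0) − 1/(2.900) = -0.3924, so d_i2 = -2.55 cm.
The final image is virtual, 2.55 cm to the left of lens 2 (overall magnification ≈ -0.19).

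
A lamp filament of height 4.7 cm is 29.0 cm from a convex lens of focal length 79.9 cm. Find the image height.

7.38 cm

1/d_i = 1/f − 1/d_o = 1/(79.90) − 1/(29.0) = -0.02197, so d_i = -45.52 cm.
m = −d_i/d_o = +1.570.
|h_i| = |m|·h_o = 1.570 × 4.7 = 7.38 cm. The image is virtual, upright and enlarged, on the same side as the object.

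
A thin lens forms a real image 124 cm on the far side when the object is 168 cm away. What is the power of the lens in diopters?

P = +1.40 D

d_i = +124 cm.
1/f = 1/d_o + 1/d_i = 1/(168) + 1/(124) = 0.01402 cm⁻¹.
f = 71.34 cm = 0.7134 m, so P = 1/f = +1.40 D.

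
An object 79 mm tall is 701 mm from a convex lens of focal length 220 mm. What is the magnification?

1/d_i = 1/f − 1/d_o = 1/(220.0) − 1/(701) = 0.003119, so d_i = 320.6 mm.
m = −d_i/d_o = −(320.6)/(701) = -0.457.
The image is real, inverted and reduced, on the far side of the lens.

m = -0.457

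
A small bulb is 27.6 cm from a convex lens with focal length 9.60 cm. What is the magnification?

1/d_i = 1/f − 1/d_o = 1/(9.600) − 1/(27.6) = 0.06793, so d_i = 14.72 cm.
m = −d_i/d_o = −(14.72)/(27.6) = -0.533.
The image is real, inverted and reduced, on the far side of the lens.

m = -0.533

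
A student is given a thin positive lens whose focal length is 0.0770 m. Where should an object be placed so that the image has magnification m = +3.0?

0.0513 m

m = −d_i/d_o ⇒ d_i = −m·d_o.
1/f = 1/d_o + 1/d_i = 1/d_o − 1/(m·d_o) = (1 − 1/m)/d_o, so d_o = f(1 − 1/m) = (0.07700)(1 − 1/(+3.0)) = 0.0513 m.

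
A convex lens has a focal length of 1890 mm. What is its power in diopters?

f = 189 cm = 1.89 m.
P = 1/f = 1/(1.89 m) = +0.529 D.

P = +0.529 D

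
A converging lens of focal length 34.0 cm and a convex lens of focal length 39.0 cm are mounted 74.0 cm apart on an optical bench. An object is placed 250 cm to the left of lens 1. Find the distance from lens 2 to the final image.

311 cm

Lens 1: 1/d_i1 = 1/f₁ − 1/d_o1 = 1/(34.0) − 1/(250) = 0.02541, so d_i1 = 39.35 cm.
The intermediate image is 39.35 cm to the right of lens 1, which is 74.0 − (39.35) = 34.65 cm to the left of lens 2, so d_o2 = +34.65 cm.
Lens 2: 1/d_i2 = 1/f₂ − 1/d_o2 = 1/(39.0) − 1/(34.65) = -0.003219, so d_i2 = -311 cm.
The final image is virtual, 311 cm to the left of lens 2 (overall magnification ≈ -1.4).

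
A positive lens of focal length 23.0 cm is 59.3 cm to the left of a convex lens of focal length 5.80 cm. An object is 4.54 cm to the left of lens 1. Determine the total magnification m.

m = -0.122

Lens 1: 1/d_i1 = 1/(23.0) − 1/(4.54) = -0.1768, so d_i1 = -5.657 cm; m₁ = −d_i1/d_o1 = +1.246.
d_o2 = 59.3 − (-5.657) = 64.96 cm.
Lens 2: 1/d_i2 = 1/(5.80) − 1/(64.96) = 0.1570, so d_i2 = 6.369 cm; m₂ = −d_i2/d_o2 = -0.09804.
m = m₁·m₂ = (+1.246)(-0.09804) = -0.122.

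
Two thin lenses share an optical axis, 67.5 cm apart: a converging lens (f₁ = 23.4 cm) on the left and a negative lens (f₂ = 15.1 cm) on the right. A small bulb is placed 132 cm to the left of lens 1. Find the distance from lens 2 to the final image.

10.9 cm

Lens 1: 1/d_i1 = 1/f₁ − 1/d_o1 = 1/(23.4) − 1/(132) = 0.03516, so d_i1 = 28.44 cm.
The intermediate image is 28.44 cm to the right of lens 1, which is 67.5 − (28.44) = 39.06 cm to the left of lens 2, so d_o2 = +39.06 cm.
Lens 2 is diverging, so f₂ = −15.1 cm.
Lens 2: 1/d_i2 = 1/f₂ − 1/d_o2 = 1/(-15.1) − 1/(39.06) = -0.09183, so d_i2 = -10.9 cm.
The final image is virtual, 10.9 cm to the left of lens 2 (overall magnification ≈ -0.060).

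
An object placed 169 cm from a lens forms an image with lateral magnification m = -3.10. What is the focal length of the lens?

m = −d_i/d_o ⇒ d_i = −m·d_o = −(-3.10)·(169) = 523.9 cm.
1/f = 1/d_o + 1/d_i = 1/(169) + 1/(523.9) = 0.007826, so f = 128 cm.
Since f is positive, the lens is converging.

f = 128 cm (converging)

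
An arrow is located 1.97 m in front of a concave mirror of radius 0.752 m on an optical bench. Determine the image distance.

0.465 m

f = R/2 = 0.752/2 = 0.3760 m.
Mirror equation: 1/v = 1/f − 1/u = 1/(0.3760) − 1/(1.97) = 2.660 − 0.5076 = 2.152, so v = 0.465 m.
The image is real, inverted and reduced, in front of the mirror.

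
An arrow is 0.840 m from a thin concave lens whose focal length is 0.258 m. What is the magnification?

For a concave lens, f = -0.258 m.
1/d_i = 1/f − 1/d_o = 1/(-0.2580) − 1/(0.840) = -5.066, so d_i = -0.1974 m.
m = −d_i/d_o = −(-0.1974)/(0.840) = +0.235.
The image is virtual, upright and reduced, on the same side as the object.

m = +0.235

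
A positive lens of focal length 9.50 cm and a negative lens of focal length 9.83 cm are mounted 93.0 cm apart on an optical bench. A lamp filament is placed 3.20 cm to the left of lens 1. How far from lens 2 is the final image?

8.93 cm

Lens 1: 1/d_i1 = 1/f₁ − 1/d_o1 = 1/(9.50) − 1/(3.20) = -0.2072, so d_i1 = -4.825 cm.
The intermediate image is 4.825 cm to the left of lens 1 (virtual), which is 93.0 − (-4.825) = 97.83 cm to the left of lens 2, so d_o2 = +97.83 cm.
Lens 2 is diverging, so f₂ = −9.83 cm.
Lens 2: 1/d_i2 = 1/f₂ − 1/d_o2 = 1/(-9.83) − 1/(97.83) = -0.1120, so d_i2 = -8.93 cm.
The final image is virtual, 8.93 cm to the left of lens 2 (overall magnification ≈ 0.14).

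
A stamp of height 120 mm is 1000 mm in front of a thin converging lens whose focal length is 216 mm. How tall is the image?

33.1 mm

1/d_i = 1/f − 1/d_o = 1/(216.0) − 1/(1000) = 0.003630, so d_i = 275.5 mm.
m = −d_i/d_o = -0.2755.
|h_i| = |m|·h_o = 0.2755 × 120 = 33.1 mm. The image is real, inverted and reduced, on the far side of the lens.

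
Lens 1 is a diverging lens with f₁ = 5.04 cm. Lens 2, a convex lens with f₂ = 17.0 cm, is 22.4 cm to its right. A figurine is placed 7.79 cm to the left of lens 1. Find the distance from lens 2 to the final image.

Lens 1 is diverging, so f₁ = −5.04 cm.
Lens 1: 1/d_i1 = 1/f₁ − 1/d_o1 = 1/(-5.04) − 1/(7.79) = -0.3268, so d_i1 = -3.060 cm.
The intermediate image is 3.060 cm to the left of lens 1 (virtual), which is 22.4 − (-3.060) = 25.46 cm to the left of lens 2, so d_o2 = +25.46 cm.
Lens 2: 1/d_i2 = 1/f₂ − 1/d_o2 = 1/(17.0) − 1/(25.46) = 0.01955, so d_i2 = 51.2 cm.
The final image is real, 51.2 cm to the right of lens 2 (overall magnification ≈ -0.79).

51.2 cm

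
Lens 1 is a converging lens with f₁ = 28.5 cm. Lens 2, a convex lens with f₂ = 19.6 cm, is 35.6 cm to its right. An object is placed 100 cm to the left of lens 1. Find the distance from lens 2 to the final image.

3.50 cm

Lens 1: 1/d_i1 = 1/f₁ − 1/d_o1 = 1/(28.5) − 1/(100) = 0.02509, so d_i1 = 39.86 cm.
The intermediate image is 39.86 cm to the right of lens 1, which lies 4.260 cm to the right of lens 2 — a virtual object — so d_o2 = −4.260 cm.
Lens 2: 1/d_i2 = 1/f₂ − 1/d_o2 = 1/(19.6) − 1/(-4.260) = 0.2858, so d_i2 = 3.50 cm.
The final image is real, 3.50 cm to the right of lens 2 (overall magnification ≈ -0.33).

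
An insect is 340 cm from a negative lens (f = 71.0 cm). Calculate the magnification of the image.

For a negative lens, f = -71.0 cm.
1/d_i = 1/f − 1/d_o = 1/(-71.00) − 1/(340) = -0.01703, so d_i = -58.73 cm.
m = −d_i/d_o = −(-58.73)/(340) = +0.173.
The image is virtual, upright and reduced, on the same side as the object.

m = +0.173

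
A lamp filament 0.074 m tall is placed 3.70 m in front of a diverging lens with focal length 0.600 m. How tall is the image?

0.0103 m

For a diverging lens, f = -0.600 m.
1/d_i = 1/f − 1/d_o = 1/(-0.6000) − 1/(3.70) = -1.937, so d_i = -0.5163 m.
m = −d_i/d_o = +0.1395.
|h_i| = |m|·h_o = 0.1395 × 0.074 = 0.0103 m. The image is virtual, upright and reduced, on the same side as the object.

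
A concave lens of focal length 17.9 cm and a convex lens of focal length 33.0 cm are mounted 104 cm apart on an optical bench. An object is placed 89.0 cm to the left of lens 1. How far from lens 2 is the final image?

45.7 cm

Lens 1 is diverging, so f₁ = −17.9 cm.
Lens 1: 1/d_i1 = 1/f₁ − 1/d_o1 = 1/(-17.9) − 1/(89.0) = -0.06710, so d_i1 = -14.90 cm.
The intermediate image is 14.90 cm to the left of lens 1 (virtual), which is 104 − (-14.90) = 118.9 cm to the left of lens 2, so d_o2 = +118.9 cm.
Lens 2: 1/d_i2 = 1/f₂ − 1/d_o2 = 1/(33.0) − 1/(118.9) = 0.02189, so d_i2 = 45.7 cm.
The final image is real, 45.7 cm to the right of lens 2 (overall magnification ≈ -0.064).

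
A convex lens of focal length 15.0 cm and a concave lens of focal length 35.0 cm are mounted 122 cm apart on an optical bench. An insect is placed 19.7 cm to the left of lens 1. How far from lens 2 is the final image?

Lens 1: 1/d_i1 = 1/f₁ − 1/d_o1 = 1/(15.0) − 1/(19.7) = 0.01591, so d_i1 = 62.87 cm.
The intermediate image is 62.87 cm to the right of lens 1, which is 122 − (62.87) = 59.13 cm to the left of lens 2, so d_o2 = +59.13 cm.
Lens 2 is diverging, so f₂ = −35.0 cm.
Lens 2: 1/d_i2 = 1/f₂ − 1/d_o2 = 1/(-35.0) − 1/(59.13) = -0.04548, so d_i2 = -22.0 cm.
The final image is virtual, 22.0 cm to the left of lens 2 (overall magnification ≈ -1.2).

22.0 cm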